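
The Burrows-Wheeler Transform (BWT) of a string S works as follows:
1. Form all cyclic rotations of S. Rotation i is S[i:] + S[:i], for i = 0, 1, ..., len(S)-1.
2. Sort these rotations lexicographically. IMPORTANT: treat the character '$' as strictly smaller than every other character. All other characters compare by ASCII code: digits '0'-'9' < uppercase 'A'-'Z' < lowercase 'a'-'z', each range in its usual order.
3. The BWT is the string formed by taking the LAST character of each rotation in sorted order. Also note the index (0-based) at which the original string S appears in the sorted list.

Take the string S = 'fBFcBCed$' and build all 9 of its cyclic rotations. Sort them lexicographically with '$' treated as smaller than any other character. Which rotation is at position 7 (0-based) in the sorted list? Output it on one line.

Answer: ed$fBFcBC

Derivation:
All 9 rotations (rotation i = S[i:]+S[:i]):
  rot[0] = fBFcBCed$
  rot[1] = BFcBCed$f
  rot[2] = FcBCed$fB
  rot[3] = cBCed$fBF
  rot[4] = BCed$fBFc
  rot[5] = Ced$fBFcB
  rot[6] = ed$fBFcBC
  rot[7] = d$fBFcBCe
  rot[8] = $fBFcBCed
Sorted (with $ < everything):
  sorted[0] = $fBFcBCed
  sorted[1] = BCed$fBFc
  sorted[2] = BFcBCed$f
  sorted[3] = Ced$fBFcB
  sorted[4] = FcBCed$fB
  sorted[5] = cBCed$fBF
  sorted[6] = d$fBFcBCe
  sorted[7] = ed$fBFcBC
  sorted[8] = fBFcBCed$
sorted[7] = ed$fBFcBC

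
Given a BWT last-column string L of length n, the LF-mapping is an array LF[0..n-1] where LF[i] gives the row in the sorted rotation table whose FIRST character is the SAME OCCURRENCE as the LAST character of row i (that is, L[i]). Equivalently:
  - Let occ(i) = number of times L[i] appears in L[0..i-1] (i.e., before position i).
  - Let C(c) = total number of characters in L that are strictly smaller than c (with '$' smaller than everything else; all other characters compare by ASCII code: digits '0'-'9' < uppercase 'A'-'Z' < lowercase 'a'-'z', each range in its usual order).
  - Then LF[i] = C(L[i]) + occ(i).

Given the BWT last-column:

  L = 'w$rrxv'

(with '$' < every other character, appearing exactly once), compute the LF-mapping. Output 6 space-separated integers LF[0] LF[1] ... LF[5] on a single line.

Char counts: '$':1, 'r':2, 'v':1, 'w':1, 'x':1
C (first-col start): C('$')=0, C('r')=1, C('v')=3, C('w')=4, C('x')=5
L[0]='w': occ=0, LF[0]=C('w')+0=4+0=4
L[1]='$': occ=0, LF[1]=C('$')+0=0+0=0
L[2]='r': occ=0, LF[2]=C('r')+0=1+0=1
L[3]='r': occ=1, LF[3]=C('r')+1=1+1=2
L[4]='x': occ=0, LF[4]=C('x')+0=5+0=5
L[5]='v': occ=0, LF[5]=C('v')+0=3+0=3

Answer: 4 0 1 2 5 3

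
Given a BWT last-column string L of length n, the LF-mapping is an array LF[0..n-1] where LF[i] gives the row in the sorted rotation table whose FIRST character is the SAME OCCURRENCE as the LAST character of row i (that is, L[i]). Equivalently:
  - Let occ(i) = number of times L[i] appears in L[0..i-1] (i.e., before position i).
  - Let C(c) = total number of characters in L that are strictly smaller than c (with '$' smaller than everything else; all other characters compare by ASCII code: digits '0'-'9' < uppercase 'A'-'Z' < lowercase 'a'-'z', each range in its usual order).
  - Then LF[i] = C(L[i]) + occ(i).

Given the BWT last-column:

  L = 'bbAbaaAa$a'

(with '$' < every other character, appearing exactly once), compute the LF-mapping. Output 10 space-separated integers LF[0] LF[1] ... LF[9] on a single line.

Char counts: '$':1, 'A':2, 'a':4, 'b':3
C (first-col start): C('$')=0, C('A')=1, C('a')=3, C('b')=7
L[0]='b': occ=0, LF[0]=C('b')+0=7+0=7
L[1]='b': occ=1, LF[1]=C('b')+1=7+1=8
L[2]='A': occ=0, LF[2]=C('A')+0=1+0=1
L[3]='b': occ=2, LF[3]=C('b')+2=7+2=9
L[4]='a': occ=0, LF[4]=C('a')+0=3+0=3
L[5]='a': occ=1, LF[5]=C('a')+1=3+1=4
L[6]='A': occ=1, LF[6]=C('A')+1=1+1=2
L[7]='a': occ=2, LF[7]=C('a')+2=3+2=5
L[8]='$': occ=0, LF[8]=C('$')+0=0+0=0
L[9]='a': occ=3, LF[9]=C('a')+3=3+3=6

Answer: 7 8 1 9 3 4 2 5 0 6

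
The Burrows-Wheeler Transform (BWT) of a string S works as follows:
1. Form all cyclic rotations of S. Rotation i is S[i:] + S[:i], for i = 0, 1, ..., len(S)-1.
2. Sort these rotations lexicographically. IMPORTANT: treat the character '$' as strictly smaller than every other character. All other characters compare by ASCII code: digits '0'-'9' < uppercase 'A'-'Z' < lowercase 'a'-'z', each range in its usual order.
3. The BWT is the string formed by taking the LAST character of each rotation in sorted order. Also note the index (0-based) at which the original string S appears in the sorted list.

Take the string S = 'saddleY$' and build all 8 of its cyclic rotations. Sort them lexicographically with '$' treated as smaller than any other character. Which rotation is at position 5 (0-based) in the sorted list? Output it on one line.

All 8 rotations (rotation i = S[i:]+S[:i]):
  rot[0] = saddleY$
  rot[1] = addleY$s
  rot[2] = ddleY$sa
  rot[3] = dleY$sad
  rot[4] = leY$sadd
  rot[5] = eY$saddl
  rot[6] = Y$saddle
  rot[7] = $saddleY
Sorted (with $ < everything):
  sorted[0] = $saddleY
  sorted[1] = Y$saddle
  sorted[2] = addleY$s
  sorted[3] = ddleY$sa
  sorted[4] = dleY$sad
  sorted[5] = eY$saddl
  sorted[6] = leY$sadd
  sorted[7] = saddleY$
sorted[5] = eY$saddl

Answer: eY$saddl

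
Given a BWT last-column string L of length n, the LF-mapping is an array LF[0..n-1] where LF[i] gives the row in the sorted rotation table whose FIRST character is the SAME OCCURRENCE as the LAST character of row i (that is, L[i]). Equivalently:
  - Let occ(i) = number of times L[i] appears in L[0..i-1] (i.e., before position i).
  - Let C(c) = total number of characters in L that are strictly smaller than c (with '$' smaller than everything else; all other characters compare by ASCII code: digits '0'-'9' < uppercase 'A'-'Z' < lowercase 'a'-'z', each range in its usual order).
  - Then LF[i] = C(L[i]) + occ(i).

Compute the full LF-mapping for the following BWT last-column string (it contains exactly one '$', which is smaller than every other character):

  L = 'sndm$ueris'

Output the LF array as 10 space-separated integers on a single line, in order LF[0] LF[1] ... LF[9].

Answer: 7 5 1 4 0 9 2 6 3 8

Derivation:
Char counts: '$':1, 'd':1, 'e':1, 'i':1, 'm':1, 'n':1, 'r':1, 's':2, 'u':1
C (first-col start): C('$')=0, C('d')=1, C('e')=2, C('i')=3, C('m')=4, C('n')=5, C('r')=6, C('s')=7, C('u')=9
L[0]='s': occ=0, LF[0]=C('s')+0=7+0=7
L[1]='n': occ=0, LF[1]=C('n')+0=5+0=5
L[2]='d': occ=0, LF[2]=C('d')+0=1+0=1
L[3]='m': occ=0, LF[3]=C('m')+0=4+0=4
L[4]='$': occ=0, LF[4]=C('$')+0=0+0=0
L[5]='u': occ=0, LF[5]=C('u')+0=9+0=9
L[6]='e': occ=0, LF[6]=C('e')+0=2+0=2
L[7]='r': occ=0, LF[7]=C('r')+0=6+0=6
L[8]='i': occ=0, LF[8]=C('i')+0=3+0=3
L[9]='s': occ=1, LF[9]=C('s')+1=7+1=8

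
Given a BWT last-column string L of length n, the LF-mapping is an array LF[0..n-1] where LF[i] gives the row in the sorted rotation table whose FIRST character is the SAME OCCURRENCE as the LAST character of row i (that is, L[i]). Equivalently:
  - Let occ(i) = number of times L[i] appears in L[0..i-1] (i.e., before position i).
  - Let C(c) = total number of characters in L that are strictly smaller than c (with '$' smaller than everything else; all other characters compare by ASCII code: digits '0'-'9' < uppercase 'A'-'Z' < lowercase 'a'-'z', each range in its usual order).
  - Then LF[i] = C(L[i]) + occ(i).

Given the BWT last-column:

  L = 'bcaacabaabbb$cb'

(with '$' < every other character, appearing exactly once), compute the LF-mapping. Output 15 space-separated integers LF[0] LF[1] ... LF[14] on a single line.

Answer: 6 12 1 2 13 3 7 4 5 8 9 10 0 14 11

Derivation:
Char counts: '$':1, 'a':5, 'b':6, 'c':3
C (first-col start): C('$')=0, C('a')=1, C('b')=6, C('c')=12
L[0]='b': occ=0, LF[0]=C('b')+0=6+0=6
L[1]='c': occ=0, LF[1]=C('c')+0=12+0=12
L[2]='a': occ=0, LF[2]=C('a')+0=1+0=1
L[3]='a': occ=1, LF[3]=C('a')+1=1+1=2
L[4]='c': occ=1, LF[4]=C('c')+1=12+1=13
L[5]='a': occ=2, LF[5]=C('a')+2=1+2=3
L[6]='b': occ=1, LF[6]=C('b')+1=6+1=7
L[7]='a': occ=3, LF[7]=C('a')+3=1+3=4
L[8]='a': occ=4, LF[8]=C('a')+4=1+4=5
L[9]='b': occ=2, LF[9]=C('b')+2=6+2=8
L[10]='b': occ=3, LF[10]=C('b')+3=6+3=9
L[11]='b': occ=4, LF[11]=C('b')+4=6+4=10
L[12]='$': occ=0, LF[12]=C('$')+0=0+0=0
L[13]='c': occ=2, LF[13]=C('c')+2=12+2=14
L[14]='b': occ=5, LF[14]=C('b')+5=6+5=11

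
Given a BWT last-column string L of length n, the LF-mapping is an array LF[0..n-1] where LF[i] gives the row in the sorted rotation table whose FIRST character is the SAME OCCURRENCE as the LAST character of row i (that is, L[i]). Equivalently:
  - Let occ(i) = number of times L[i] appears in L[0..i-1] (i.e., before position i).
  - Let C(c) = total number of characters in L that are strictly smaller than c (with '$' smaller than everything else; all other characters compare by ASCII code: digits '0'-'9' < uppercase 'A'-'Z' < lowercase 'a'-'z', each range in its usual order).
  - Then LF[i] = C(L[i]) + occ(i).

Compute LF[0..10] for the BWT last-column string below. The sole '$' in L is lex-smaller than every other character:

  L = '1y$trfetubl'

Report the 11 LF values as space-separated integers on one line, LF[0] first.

Char counts: '$':1, '1':1, 'b':1, 'e':1, 'f':1, 'l':1, 'r':1, 't':2, 'u':1, 'y':1
C (first-col start): C('$')=0, C('1')=1, C('b')=2, C('e')=3, C('f')=4, C('l')=5, C('r')=6, C('t')=7, C('u')=9, C('y')=10
L[0]='1': occ=0, LF[0]=C('1')+0=1+0=1
L[1]='y': occ=0, LF[1]=C('y')+0=10+0=10
L[2]='$': occ=0, LF[2]=C('$')+0=0+0=0
L[3]='t': occ=0, LF[3]=C('t')+0=7+0=7
L[4]='r': occ=0, LF[4]=C('r')+0=6+0=6
L[5]='f': occ=0, LF[5]=C('f')+0=4+0=4
L[6]='e': occ=0, LF[6]=C('e')+0=3+0=3
L[7]='t': occ=1, LF[7]=C('t')+1=7+1=8
L[8]='u': occ=0, LF[8]=C('u')+0=9+0=9
L[9]='b': occ=0, LF[9]=C('b')+0=2+0=2
L[10]='l': occ=0, LF[10]=C('l')+0=5+0=5

Answer: 1 10 0 7 6 4 3 8 9 2 5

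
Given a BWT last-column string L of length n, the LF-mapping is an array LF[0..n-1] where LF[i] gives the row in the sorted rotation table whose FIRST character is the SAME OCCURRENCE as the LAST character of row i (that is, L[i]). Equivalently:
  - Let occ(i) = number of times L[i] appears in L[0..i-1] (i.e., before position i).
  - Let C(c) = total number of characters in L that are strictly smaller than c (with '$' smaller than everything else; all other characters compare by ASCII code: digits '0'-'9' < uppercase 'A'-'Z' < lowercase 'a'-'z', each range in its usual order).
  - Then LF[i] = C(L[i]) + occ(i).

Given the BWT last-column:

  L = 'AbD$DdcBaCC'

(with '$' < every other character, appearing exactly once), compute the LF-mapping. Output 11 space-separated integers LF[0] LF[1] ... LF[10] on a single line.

Answer: 1 8 5 0 6 10 9 2 7 3 4

Derivation:
Char counts: '$':1, 'A':1, 'B':1, 'C':2, 'D':2, 'a':1, 'b':1, 'c':1, 'd':1
C (first-col start): C('$')=0, C('A')=1, C('B')=2, C('C')=3, C('D')=5, C('a')=7, C('b')=8, C('c')=9, C('d')=10
L[0]='A': occ=0, LF[0]=C('A')+0=1+0=1
L[1]='b': occ=0, LF[1]=C('b')+0=8+0=8
L[2]='D': occ=0, LF[2]=C('D')+0=5+0=5
L[3]='$': occ=0, LF[3]=C('$')+0=0+0=0
L[4]='D': occ=1, LF[4]=C('D')+1=5+1=6
L[5]='d': occ=0, LF[5]=C('d')+0=10+0=10
L[6]='c': occ=0, LF[6]=C('c')+0=9+0=9
L[7]='B': occ=0, LF[7]=C('B')+0=2+0=2
L[8]='a': occ=0, LF[8]=C('a')+0=7+0=7
L[9]='C': occ=0, LF[9]=C('C')+0=3+0=3
L[10]='C': occ=1, LF[10]=C('C')+1=3+1=4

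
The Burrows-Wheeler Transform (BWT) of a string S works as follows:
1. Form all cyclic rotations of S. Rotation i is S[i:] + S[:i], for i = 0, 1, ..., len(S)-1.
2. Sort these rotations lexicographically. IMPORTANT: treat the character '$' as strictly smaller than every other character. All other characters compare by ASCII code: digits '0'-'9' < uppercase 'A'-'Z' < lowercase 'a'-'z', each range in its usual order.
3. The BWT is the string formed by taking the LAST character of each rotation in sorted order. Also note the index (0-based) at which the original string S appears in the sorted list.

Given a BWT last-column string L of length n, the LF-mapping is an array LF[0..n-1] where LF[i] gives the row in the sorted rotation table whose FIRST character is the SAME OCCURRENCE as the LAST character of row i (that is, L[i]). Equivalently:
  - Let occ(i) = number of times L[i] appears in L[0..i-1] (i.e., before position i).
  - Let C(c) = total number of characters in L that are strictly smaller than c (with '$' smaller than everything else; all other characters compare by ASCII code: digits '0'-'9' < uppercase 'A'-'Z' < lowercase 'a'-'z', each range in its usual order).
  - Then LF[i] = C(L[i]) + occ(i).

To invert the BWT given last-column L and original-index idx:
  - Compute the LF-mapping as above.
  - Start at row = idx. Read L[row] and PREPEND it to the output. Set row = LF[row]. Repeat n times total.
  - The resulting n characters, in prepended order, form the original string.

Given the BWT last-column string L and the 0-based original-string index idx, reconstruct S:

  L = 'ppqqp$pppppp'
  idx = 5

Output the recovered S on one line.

LF mapping: 1 2 10 11 3 0 4 5 6 7 8 9
Walk LF starting at row 5, prepending L[row]:
  step 1: row=5, L[5]='$', prepend. Next row=LF[5]=0
  step 2: row=0, L[0]='p', prepend. Next row=LF[0]=1
  step 3: row=1, L[1]='p', prepend. Next row=LF[1]=2
  step 4: row=2, L[2]='q', prepend. Next row=LF[2]=10
  step 5: row=10, L[10]='p', prepend. Next row=LF[10]=8
  step 6: row=8, L[8]='p', prepend. Next row=LF[8]=6
  step 7: row=6, L[6]='p', prepend. Next row=LF[6]=4
  step 8: row=4, L[4]='p', prepend. Next row=LF[4]=3
  step 9: row=3, L[3]='q', prepend. Next row=LF[3]=11
  step 10: row=11, L[11]='p', prepend. Next row=LF[11]=9
  step 11: row=9, L[9]='p', prepend. Next row=LF[9]=7
  step 12: row=7, L[7]='p', prepend. Next row=LF[7]=5
Reversed output: pppqppppqpp$

Answer: pppqppppqpp$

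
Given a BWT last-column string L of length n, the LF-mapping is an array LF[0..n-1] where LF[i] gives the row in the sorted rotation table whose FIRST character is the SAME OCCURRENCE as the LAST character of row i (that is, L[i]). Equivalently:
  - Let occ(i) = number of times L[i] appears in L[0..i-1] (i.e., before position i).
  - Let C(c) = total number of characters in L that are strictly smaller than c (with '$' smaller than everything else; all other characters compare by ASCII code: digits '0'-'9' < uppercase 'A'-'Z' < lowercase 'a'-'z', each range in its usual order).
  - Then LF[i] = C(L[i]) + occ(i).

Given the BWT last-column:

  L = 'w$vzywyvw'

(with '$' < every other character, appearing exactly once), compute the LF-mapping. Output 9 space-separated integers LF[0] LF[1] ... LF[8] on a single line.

Answer: 3 0 1 8 6 4 7 2 5

Derivation:
Char counts: '$':1, 'v':2, 'w':3, 'y':2, 'z':1
C (first-col start): C('$')=0, C('v')=1, C('w')=3, C('y')=6, C('z')=8
L[0]='w': occ=0, LF[0]=C('w')+0=3+0=3
L[1]='$': occ=0, LF[1]=C('$')+0=0+0=0
L[2]='v': occ=0, LF[2]=C('v')+0=1+0=1
L[3]='z': occ=0, LF[3]=C('z')+0=8+0=8
L[4]='y': occ=0, LF[4]=C('y')+0=6+0=6
L[5]='w': occ=1, LF[5]=C('w')+1=3+1=4
L[6]='y': occ=1, LF[6]=C('y')+1=6+1=7
L[7]='v': occ=1, LF[7]=C('v')+1=1+1=2
L[8]='w': occ=2, LF[8]=C('w')+2=3+2=5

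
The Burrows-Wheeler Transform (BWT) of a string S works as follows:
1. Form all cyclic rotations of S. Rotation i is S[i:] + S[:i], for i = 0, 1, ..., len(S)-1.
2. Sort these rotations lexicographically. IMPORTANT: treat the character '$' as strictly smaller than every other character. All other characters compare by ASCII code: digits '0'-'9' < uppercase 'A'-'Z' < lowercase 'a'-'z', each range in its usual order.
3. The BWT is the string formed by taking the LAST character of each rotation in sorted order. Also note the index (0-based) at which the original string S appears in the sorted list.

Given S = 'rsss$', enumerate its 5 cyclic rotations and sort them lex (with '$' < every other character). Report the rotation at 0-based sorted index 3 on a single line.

All 5 rotations (rotation i = S[i:]+S[:i]):
  rot[0] = rsss$
  rot[1] = sss$r
  rot[2] = ss$rs
  rot[3] = s$rss
  rot[4] = $rsss
Sorted (with $ < everything):
  sorted[0] = $rsss
  sorted[1] = rsss$
  sorted[2] = s$rss
  sorted[3] = ss$rs
  sorted[4] = sss$r
sorted[3] = ss$rs

Answer: ss$rs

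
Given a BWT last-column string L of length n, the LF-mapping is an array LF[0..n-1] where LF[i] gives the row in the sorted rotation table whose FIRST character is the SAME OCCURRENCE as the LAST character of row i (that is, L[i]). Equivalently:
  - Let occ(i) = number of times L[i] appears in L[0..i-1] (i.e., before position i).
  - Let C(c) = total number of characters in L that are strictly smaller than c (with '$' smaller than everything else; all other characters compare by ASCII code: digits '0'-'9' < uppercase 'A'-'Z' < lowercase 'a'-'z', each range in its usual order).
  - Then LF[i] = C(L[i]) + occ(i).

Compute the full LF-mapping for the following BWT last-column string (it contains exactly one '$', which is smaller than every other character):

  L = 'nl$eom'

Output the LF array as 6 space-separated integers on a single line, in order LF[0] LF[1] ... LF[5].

Char counts: '$':1, 'e':1, 'l':1, 'm':1, 'n':1, 'o':1
C (first-col start): C('$')=0, C('e')=1, C('l')=2, C('m')=3, C('n')=4, C('o')=5
L[0]='n': occ=0, LF[0]=C('n')+0=4+0=4
L[1]='l': occ=0, LF[1]=C('l')+0=2+0=2
L[2]='$': occ=0, LF[2]=C('$')+0=0+0=0
L[3]='e': occ=0, LF[3]=C('e')+0=1+0=1
L[4]='o': occ=0, LF[4]=C('o')+0=5+0=5
L[5]='m': occ=0, LF[5]=C('m')+0=3+0=3

Answer: 4 2 0 1 5 3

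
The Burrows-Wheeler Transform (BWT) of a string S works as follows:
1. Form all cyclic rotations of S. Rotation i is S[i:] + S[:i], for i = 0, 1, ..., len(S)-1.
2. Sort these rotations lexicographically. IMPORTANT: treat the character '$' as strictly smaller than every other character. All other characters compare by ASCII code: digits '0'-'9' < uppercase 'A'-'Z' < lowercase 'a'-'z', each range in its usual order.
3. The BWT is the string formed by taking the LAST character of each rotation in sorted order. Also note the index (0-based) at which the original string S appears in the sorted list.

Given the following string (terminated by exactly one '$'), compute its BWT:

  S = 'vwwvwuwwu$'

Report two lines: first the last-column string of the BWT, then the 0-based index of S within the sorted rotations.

All 10 rotations (rotation i = S[i:]+S[:i]):
  rot[0] = vwwvwuwwu$
  rot[1] = wwvwuwwu$v
  rot[2] = wvwuwwu$vw
  rot[3] = vwuwwu$vww
  rot[4] = wuwwu$vwwv
  rot[5] = uwwu$vwwvw
  rot[6] = wwu$vwwvwu
  rot[7] = wu$vwwvwuw
  rot[8] = u$vwwvwuww
  rot[9] = $vwwvwuwwu
Sorted (with $ < everything):
  sorted[0] = $vwwvwuwwu  (last char: 'u')
  sorted[1] = u$vwwvwuww  (last char: 'w')
  sorted[2] = uwwu$vwwvw  (last char: 'w')
  sorted[3] = vwuwwu$vww  (last char: 'w')
  sorted[4] = vwwvwuwwu$  (last char: '$')
  sorted[5] = wu$vwwvwuw  (last char: 'w')
  sorted[6] = wuwwu$vwwv  (last char: 'v')
  sorted[7] = wvwuwwu$vw  (last char: 'w')
  sorted[8] = wwu$vwwvwu  (last char: 'u')
  sorted[9] = wwvwuwwu$v  (last char: 'v')
Last column: uwww$wvwuv
Original string S is at sorted index 4

Answer: uwww$wvwuv
4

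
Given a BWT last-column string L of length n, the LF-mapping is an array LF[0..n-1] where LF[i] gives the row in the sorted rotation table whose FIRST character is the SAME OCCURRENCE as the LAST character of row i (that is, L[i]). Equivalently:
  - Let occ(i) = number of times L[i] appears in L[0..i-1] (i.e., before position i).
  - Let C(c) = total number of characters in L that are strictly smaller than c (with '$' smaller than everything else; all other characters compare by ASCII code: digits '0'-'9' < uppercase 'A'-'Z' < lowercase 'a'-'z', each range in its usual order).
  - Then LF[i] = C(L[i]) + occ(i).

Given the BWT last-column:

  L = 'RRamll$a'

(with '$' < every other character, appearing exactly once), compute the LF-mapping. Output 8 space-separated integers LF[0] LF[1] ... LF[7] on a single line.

Answer: 1 2 3 7 5 6 0 4

Derivation:
Char counts: '$':1, 'R':2, 'a':2, 'l':2, 'm':1
C (first-col start): C('$')=0, C('R')=1, C('a')=3, C('l')=5, C('m')=7
L[0]='R': occ=0, LF[0]=C('R')+0=1+0=1
L[1]='R': occ=1, LF[1]=C('R')+1=1+1=2
L[2]='a': occ=0, LF[2]=C('a')+0=3+0=3
L[3]='m': occ=0, LF[3]=C('m')+0=7+0=7
L[4]='l': occ=0, LF[4]=C('l')+0=5+0=5
L[5]='l': occ=1, LF[5]=C('l')+1=5+1=6
L[6]='$': occ=0, LF[6]=C('$')+0=0+0=0
L[7]='a': occ=1, LF[7]=C('a')+1=3+1=4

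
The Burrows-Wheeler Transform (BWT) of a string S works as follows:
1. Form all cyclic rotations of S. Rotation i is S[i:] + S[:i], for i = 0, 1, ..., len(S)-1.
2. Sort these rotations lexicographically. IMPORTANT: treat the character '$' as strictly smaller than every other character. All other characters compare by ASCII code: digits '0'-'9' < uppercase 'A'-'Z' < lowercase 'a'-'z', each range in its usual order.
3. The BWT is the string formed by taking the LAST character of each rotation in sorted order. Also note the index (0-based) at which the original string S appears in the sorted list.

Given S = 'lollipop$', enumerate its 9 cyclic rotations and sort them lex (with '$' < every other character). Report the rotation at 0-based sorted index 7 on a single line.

All 9 rotations (rotation i = S[i:]+S[:i]):
  rot[0] = lollipop$
  rot[1] = ollipop$l
  rot[2] = llipop$lo
  rot[3] = lipop$lol
  rot[4] = ipop$loll
  rot[5] = pop$lolli
  rot[6] = op$lollip
  rot[7] = p$lollipo
  rot[8] = $lollipop
Sorted (with $ < everything):
  sorted[0] = $lollipop
  sorted[1] = ipop$loll
  sorted[2] = lipop$lol
  sorted[3] = llipop$lo
  sorted[4] = lollipop$
  sorted[5] = ollipop$l
  sorted[6] = op$lollip
  sorted[7] = p$lollipo
  sorted[8] = pop$lolli
sorted[7] = p$lollipo

Answer: p$lollipo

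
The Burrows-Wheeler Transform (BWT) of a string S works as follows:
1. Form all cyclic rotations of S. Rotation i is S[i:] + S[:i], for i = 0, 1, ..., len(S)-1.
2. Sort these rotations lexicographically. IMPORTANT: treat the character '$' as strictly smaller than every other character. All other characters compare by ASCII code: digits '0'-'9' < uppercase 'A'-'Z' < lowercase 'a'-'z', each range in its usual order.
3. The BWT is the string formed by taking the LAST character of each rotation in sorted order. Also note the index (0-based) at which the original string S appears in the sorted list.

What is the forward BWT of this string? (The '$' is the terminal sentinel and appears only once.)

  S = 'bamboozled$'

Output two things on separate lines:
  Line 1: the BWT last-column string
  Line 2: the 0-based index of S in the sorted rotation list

All 11 rotations (rotation i = S[i:]+S[:i]):
  rot[0] = bamboozled$
  rot[1] = amboozled$b
  rot[2] = mboozled$ba
  rot[3] = boozled$bam
  rot[4] = oozled$bamb
  rot[5] = ozled$bambo
  rot[6] = zled$bamboo
  rot[7] = led$bambooz
  rot[8] = ed$bamboozl
  rot[9] = d$bamboozle
  rot[10] = $bamboozled
Sorted (with $ < everything):
  sorted[0] = $bamboozled  (last char: 'd')
  sorted[1] = amboozled$b  (last char: 'b')
  sorted[2] = bamboozled$  (last char: '$')
  sorted[3] = boozled$bam  (last char: 'm')
  sorted[4] = d$bamboozle  (last char: 'e')
  sorted[5] = ed$bamboozl  (last char: 'l')
  sorted[6] = led$bambooz  (last char: 'z')
  sorted[7] = mboozled$ba  (last char: 'a')
  sorted[8] = oozled$bamb  (last char: 'b')
  sorted[9] = ozled$bambo  (last char: 'o')
  sorted[10] = zled$bamboo  (last char: 'o')
Last column: db$melzaboo
Original string S is at sorted index 2

Answer: db$melzaboo
2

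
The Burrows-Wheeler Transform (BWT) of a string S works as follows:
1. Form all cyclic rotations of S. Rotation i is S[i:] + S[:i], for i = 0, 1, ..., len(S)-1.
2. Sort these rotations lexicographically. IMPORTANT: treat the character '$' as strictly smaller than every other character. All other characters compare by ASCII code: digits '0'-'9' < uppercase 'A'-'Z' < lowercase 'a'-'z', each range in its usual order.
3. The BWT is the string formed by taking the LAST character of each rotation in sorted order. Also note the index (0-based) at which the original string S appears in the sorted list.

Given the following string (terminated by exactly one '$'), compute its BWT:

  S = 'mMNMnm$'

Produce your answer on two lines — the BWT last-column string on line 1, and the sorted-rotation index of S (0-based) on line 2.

All 7 rotations (rotation i = S[i:]+S[:i]):
  rot[0] = mMNMnm$
  rot[1] = MNMnm$m
  rot[2] = NMnm$mM
  rot[3] = Mnm$mMN
  rot[4] = nm$mMNM
  rot[5] = m$mMNMn
  rot[6] = $mMNMnm
Sorted (with $ < everything):
  sorted[0] = $mMNMnm  (last char: 'm')
  sorted[1] = MNMnm$m  (last char: 'm')
  sorted[2] = Mnm$mMN  (last char: 'N')
  sorted[3] = NMnm$mM  (last char: 'M')
  sorted[4] = m$mMNMn  (last char: 'n')
  sorted[5] = mMNMnm$  (last char: '$')
  sorted[6] = nm$mMNM  (last char: 'M')
Last column: mmNMn$M
Original string S is at sorted index 5

Answer: mmNMn$M
5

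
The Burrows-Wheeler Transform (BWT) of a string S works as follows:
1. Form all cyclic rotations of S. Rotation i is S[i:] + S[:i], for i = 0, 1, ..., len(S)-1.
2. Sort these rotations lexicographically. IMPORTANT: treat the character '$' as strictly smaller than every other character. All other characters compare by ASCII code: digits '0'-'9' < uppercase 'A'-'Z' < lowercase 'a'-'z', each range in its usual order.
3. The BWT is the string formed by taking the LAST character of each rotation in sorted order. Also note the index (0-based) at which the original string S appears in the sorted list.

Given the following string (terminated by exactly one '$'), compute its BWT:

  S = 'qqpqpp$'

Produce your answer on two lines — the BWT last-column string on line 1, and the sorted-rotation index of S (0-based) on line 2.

Answer: ppqqpq$
6

Derivation:
All 7 rotations (rotation i = S[i:]+S[:i]):
  rot[0] = qqpqpp$
  rot[1] = qpqpp$q
  rot[2] = pqpp$qq
  rot[3] = qpp$qqp
  rot[4] = pp$qqpq
  rot[5] = p$qqpqp
  rot[6] = $qqpqpp
Sorted (with $ < everything):
  sorted[0] = $qqpqpp  (last char: 'p')
  sorted[1] = p$qqpqp  (last char: 'p')
  sorted[2] = pp$qqpq  (last char: 'q')
  sorted[3] = pqpp$qq  (last char: 'q')
  sorted[4] = qpp$qqp  (last char: 'p')
  sorted[5] = qpqpp$q  (last char: 'q')
  sorted[6] = qqpqpp$  (last char: '$')
Last column: ppqqpq$
Original string S is at sorted index 6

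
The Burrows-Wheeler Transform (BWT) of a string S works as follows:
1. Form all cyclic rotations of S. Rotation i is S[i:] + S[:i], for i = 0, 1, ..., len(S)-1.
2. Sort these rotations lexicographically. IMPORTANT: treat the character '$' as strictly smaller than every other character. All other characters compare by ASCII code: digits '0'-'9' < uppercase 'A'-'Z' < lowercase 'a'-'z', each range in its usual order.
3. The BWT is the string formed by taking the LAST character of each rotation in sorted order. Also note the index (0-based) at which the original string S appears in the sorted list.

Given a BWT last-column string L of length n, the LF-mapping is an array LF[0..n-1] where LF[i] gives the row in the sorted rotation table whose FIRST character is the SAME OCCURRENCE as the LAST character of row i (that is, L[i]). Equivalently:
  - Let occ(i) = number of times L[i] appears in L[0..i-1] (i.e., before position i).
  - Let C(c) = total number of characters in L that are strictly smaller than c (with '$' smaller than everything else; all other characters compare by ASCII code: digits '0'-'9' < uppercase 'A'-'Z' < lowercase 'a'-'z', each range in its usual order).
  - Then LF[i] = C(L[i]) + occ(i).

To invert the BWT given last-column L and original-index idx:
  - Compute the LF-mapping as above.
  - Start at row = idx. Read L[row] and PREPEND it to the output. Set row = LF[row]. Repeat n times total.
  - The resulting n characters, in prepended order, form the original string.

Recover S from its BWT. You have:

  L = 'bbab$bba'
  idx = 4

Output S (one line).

Answer: baabbbb$

Derivation:
LF mapping: 3 4 1 5 0 6 7 2
Walk LF starting at row 4, prepending L[row]:
  step 1: row=4, L[4]='$', prepend. Next row=LF[4]=0
  step 2: row=0, L[0]='b', prepend. Next row=LF[0]=3
  step 3: row=3, L[3]='b', prepend. Next row=LF[3]=5
  step 4: row=5, L[5]='b', prepend. Next row=LF[5]=6
  step 5: row=6, L[6]='b', prepend. Next row=LF[6]=7
  step 6: row=7, L[7]='a', prepend. Next row=LF[7]=2
  step 7: row=2, L[2]='a', prepend. Next row=LF[2]=1
  step 8: row=1, L[1]='b', prepend. Next row=LF[1]=4
Reversed output: baabbbb$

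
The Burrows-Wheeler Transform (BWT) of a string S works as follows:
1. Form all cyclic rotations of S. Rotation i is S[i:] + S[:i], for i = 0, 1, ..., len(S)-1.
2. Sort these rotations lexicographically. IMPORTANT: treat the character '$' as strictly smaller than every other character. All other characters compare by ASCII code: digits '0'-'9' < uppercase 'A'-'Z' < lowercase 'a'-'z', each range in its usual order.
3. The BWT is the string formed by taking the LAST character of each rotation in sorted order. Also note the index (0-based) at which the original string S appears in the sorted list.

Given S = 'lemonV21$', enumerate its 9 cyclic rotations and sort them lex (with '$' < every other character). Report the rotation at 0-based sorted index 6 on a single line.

Answer: monV21$le

Derivation:
All 9 rotations (rotation i = S[i:]+S[:i]):
  rot[0] = lemonV21$
  rot[1] = emonV21$l
  rot[2] = monV21$le
  rot[3] = onV21$lem
  rot[4] = nV21$lemo
  rot[5] = V21$lemon
  rot[6] = 21$lemonV
  rot[7] = 1$lemonV2
  rot[8] = $lemonV21
Sorted (with $ < everything):
  sorted[0] = $lemonV21
  sorted[1] = 1$lemonV2
  sorted[2] = 21$lemonV
  sorted[3] = V21$lemon
  sorted[4] = emonV21$l
  sorted[5] = lemonV21$
  sorted[6] = monV21$le
  sorted[7] = nV21$lemo
  sorted[8] = onV21$lem
sorted[6] = monV21$le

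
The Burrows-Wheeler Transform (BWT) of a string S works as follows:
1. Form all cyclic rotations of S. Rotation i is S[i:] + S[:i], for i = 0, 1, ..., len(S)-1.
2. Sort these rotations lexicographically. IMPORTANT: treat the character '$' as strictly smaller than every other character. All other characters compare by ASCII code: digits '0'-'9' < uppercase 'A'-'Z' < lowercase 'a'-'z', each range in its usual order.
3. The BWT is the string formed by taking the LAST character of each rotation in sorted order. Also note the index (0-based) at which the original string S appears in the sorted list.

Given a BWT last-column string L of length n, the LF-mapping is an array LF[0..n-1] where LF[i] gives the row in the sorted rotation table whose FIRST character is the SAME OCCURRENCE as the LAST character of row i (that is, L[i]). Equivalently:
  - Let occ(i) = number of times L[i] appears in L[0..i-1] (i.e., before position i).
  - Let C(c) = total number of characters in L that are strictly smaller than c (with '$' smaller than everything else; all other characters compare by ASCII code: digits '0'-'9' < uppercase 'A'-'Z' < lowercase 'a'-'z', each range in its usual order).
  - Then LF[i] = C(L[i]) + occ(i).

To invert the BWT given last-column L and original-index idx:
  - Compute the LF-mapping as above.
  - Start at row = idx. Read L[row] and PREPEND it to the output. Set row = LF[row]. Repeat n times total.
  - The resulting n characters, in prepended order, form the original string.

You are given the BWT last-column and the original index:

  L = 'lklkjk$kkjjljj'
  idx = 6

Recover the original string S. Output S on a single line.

LF mapping: 11 6 12 7 1 8 0 9 10 2 3 13 4 5
Walk LF starting at row 6, prepending L[row]:
  step 1: row=6, L[6]='$', prepend. Next row=LF[6]=0
  step 2: row=0, L[0]='l', prepend. Next row=LF[0]=11
  step 3: row=11, L[11]='l', prepend. Next row=LF[11]=13
  step 4: row=13, L[13]='j', prepend. Next row=LF[13]=5
  step 5: row=5, L[5]='k', prepend. Next row=LF[5]=8
  step 6: row=8, L[8]='k', prepend. Next row=LF[8]=10
  step 7: row=10, L[10]='j', prepend. Next row=LF[10]=3
  step 8: row=3, L[3]='k', prepend. Next row=LF[3]=7
  step 9: row=7, L[7]='k', prepend. Next row=LF[7]=9
  step 10: row=9, L[9]='j', prepend. Next row=LF[9]=2
  step 11: row=2, L[2]='l', prepend. Next row=LF[2]=12
  step 12: row=12, L[12]='j', prepend. Next row=LF[12]=4
  step 13: row=4, L[4]='j', prepend. Next row=LF[4]=1
  step 14: row=1, L[1]='k', prepend. Next row=LF[1]=6
Reversed output: kjjljkkjkkjll$

Answer: kjjljkkjkkjll$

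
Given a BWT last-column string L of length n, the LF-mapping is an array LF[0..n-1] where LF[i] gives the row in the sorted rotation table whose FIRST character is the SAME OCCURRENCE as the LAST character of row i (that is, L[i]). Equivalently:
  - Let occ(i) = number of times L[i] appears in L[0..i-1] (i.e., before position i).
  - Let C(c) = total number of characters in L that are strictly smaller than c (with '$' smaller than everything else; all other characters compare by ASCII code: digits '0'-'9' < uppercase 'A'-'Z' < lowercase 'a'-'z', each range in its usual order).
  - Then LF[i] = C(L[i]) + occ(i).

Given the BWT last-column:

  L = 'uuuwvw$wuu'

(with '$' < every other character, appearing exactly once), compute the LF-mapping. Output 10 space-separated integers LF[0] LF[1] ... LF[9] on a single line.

Char counts: '$':1, 'u':5, 'v':1, 'w':3
C (first-col start): C('$')=0, C('u')=1, C('v')=6, C('w')=7
L[0]='u': occ=0, LF[0]=C('u')+0=1+0=1
L[1]='u': occ=1, LF[1]=C('u')+1=1+1=2
L[2]='u': occ=2, LF[2]=C('u')+2=1+2=3
L[3]='w': occ=0, LF[3]=C('w')+0=7+0=7
L[4]='v': occ=0, LF[4]=C('v')+0=6+0=6
L[5]='w': occ=1, LF[5]=C('w')+1=7+1=8
L[6]='$': occ=0, LF[6]=C('$')+0=0+0=0
L[7]='w': occ=2, LF[7]=C('w')+2=7+2=9
L[8]='u': occ=3, LF[8]=C('u')+3=1+3=4
L[9]='u': occ=4, LF[9]=C('u')+4=1+4=5

Answer: 1 2 3 7 6 8 0 9 4 5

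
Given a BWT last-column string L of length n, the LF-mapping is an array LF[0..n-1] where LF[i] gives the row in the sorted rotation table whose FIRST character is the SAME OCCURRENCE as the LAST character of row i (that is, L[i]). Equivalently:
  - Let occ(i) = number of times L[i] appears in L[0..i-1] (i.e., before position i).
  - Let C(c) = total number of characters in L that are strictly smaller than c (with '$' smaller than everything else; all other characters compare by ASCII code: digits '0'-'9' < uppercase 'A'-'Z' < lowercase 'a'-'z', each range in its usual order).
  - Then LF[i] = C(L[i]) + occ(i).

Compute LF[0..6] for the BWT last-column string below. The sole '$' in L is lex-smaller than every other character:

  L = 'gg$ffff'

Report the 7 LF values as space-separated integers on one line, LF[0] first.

Char counts: '$':1, 'f':4, 'g':2
C (first-col start): C('$')=0, C('f')=1, C('g')=5
L[0]='g': occ=0, LF[0]=C('g')+0=5+0=5
L[1]='g': occ=1, LF[1]=C('g')+1=5+1=6
L[2]='$': occ=0, LF[2]=C('$')+0=0+0=0
L[3]='f': occ=0, LF[3]=C('f')+0=1+0=1
L[4]='f': occ=1, LF[4]=C('f')+1=1+1=2
L[5]='f': occ=2, LF[5]=C('f')+2=1+2=3
L[6]='f': occ=3, LF[6]=C('f')+3=1+3=4

Answer: 5 6 0 1 2 3 4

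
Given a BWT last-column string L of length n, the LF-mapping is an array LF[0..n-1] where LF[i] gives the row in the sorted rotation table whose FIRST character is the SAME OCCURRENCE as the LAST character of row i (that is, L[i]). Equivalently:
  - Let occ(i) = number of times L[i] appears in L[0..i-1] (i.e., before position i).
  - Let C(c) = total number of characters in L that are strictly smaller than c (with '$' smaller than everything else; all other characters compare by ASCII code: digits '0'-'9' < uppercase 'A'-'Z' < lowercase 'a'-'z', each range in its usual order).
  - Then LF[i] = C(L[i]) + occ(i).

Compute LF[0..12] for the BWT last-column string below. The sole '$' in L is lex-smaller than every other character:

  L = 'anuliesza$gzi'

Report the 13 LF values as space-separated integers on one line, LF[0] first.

Char counts: '$':1, 'a':2, 'e':1, 'g':1, 'i':2, 'l':1, 'n':1, 's':1, 'u':1, 'z':2
C (first-col start): C('$')=0, C('a')=1, C('e')=3, C('g')=4, C('i')=5, C('l')=7, C('n')=8, C('s')=9, C('u')=10, C('z')=11
L[0]='a': occ=0, LF[0]=C('a')+0=1+0=1
L[1]='n': occ=0, LF[1]=C('n')+0=8+0=8
L[2]='u': occ=0, LF[2]=C('u')+0=10+0=10
L[3]='l': occ=0, LF[3]=C('l')+0=7+0=7
L[4]='i': occ=0, LF[4]=C('i')+0=5+0=5
L[5]='e': occ=0, LF[5]=C('e')+0=3+0=3
L[6]='s': occ=0, LF[6]=C('s')+0=9+0=9
L[7]='z': occ=0, LF[7]=C('z')+0=11+0=11
L[8]='a': occ=1, LF[8]=C('a')+1=1+1=2
L[9]='$': occ=0, LF[9]=C('$')+0=0+0=0
L[10]='g': occ=0, LF[10]=C('g')+0=4+0=4
L[11]='z': occ=1, LF[11]=C('z')+1=11+1=12
L[12]='i': occ=1, LF[12]=C('i')+1=5+1=6

Answer: 1 8 10 7 5 3 9 11 2 0 4 12 6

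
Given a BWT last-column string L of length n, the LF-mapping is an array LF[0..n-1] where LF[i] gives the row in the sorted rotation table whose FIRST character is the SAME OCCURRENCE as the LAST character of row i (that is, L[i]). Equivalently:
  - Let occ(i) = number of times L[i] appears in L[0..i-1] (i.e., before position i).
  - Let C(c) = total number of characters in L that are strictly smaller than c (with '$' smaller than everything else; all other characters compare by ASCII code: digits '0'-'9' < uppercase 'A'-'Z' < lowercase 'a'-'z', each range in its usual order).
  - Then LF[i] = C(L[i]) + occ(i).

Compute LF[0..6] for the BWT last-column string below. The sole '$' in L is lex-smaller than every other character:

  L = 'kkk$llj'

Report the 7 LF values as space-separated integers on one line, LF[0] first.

Answer: 2 3 4 0 5 6 1

Derivation:
Char counts: '$':1, 'j':1, 'k':3, 'l':2
C (first-col start): C('$')=0, C('j')=1, C('k')=2, C('l')=5
L[0]='k': occ=0, LF[0]=C('k')+0=2+0=2
L[1]='k': occ=1, LF[1]=C('k')+1=2+1=3
L[2]='k': occ=2, LF[2]=C('k')+2=2+2=4
L[3]='$': occ=0, LF[3]=C('$')+0=0+0=0
L[4]='l': occ=0, LF[4]=C('l')+0=5+0=5
L[5]='l': occ=1, LF[5]=C('l')+1=5+1=6
L[6]='j': occ=0, LF[6]=C('j')+0=1+0=1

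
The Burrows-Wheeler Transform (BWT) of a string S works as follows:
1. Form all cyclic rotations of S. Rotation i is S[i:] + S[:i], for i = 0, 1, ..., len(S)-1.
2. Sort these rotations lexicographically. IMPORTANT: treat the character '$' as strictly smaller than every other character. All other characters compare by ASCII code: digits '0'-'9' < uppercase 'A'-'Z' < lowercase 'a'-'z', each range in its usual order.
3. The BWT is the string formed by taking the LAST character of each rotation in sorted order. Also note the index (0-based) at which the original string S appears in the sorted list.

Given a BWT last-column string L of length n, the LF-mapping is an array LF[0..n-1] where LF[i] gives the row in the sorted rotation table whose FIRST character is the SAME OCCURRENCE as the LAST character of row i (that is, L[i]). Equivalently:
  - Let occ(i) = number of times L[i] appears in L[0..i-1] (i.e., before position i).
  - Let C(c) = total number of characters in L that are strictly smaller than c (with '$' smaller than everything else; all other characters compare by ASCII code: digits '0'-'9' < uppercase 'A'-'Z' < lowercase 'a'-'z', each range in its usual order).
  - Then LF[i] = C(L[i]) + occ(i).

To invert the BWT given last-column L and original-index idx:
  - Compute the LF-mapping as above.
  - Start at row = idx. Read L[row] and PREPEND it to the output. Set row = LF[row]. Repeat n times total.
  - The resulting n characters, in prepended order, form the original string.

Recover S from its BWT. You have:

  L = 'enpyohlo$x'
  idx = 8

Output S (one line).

LF mapping: 1 4 7 9 5 2 3 6 0 8
Walk LF starting at row 8, prepending L[row]:
  step 1: row=8, L[8]='$', prepend. Next row=LF[8]=0
  step 2: row=0, L[0]='e', prepend. Next row=LF[0]=1
  step 3: row=1, L[1]='n', prepend. Next row=LF[1]=4
  step 4: row=4, L[4]='o', prepend. Next row=LF[4]=5
  step 5: row=5, L[5]='h', prepend. Next row=LF[5]=2
  step 6: row=2, L[2]='p', prepend. Next row=LF[2]=7
  step 7: row=7, L[7]='o', prepend. Next row=LF[7]=6
  step 8: row=6, L[6]='l', prepend. Next row=LF[6]=3
  step 9: row=3, L[3]='y', prepend. Next row=LF[3]=9
  step 10: row=9, L[9]='x', prepend. Next row=LF[9]=8
Reversed output: xylophone$

Answer: xylophone$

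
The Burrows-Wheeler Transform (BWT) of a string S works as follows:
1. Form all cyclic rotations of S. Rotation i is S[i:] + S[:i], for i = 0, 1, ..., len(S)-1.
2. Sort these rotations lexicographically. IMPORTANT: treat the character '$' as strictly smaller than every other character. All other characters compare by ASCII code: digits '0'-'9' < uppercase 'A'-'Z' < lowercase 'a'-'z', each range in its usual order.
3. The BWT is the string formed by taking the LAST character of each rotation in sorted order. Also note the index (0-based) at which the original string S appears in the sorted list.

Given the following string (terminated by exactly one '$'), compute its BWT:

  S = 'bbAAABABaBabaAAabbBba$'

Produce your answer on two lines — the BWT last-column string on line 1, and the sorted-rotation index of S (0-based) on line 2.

Answer: abAaABAAAabbbBBAbbBa$a
20

Derivation:
All 22 rotations (rotation i = S[i:]+S[:i]):
  rot[0] = bbAAABABaBabaAAabbBba$
  rot[1] = bAAABABaBabaAAabbBba$b
  rot[2] = AAABABaBabaAAabbBba$bb
  rot[3] = AABABaBabaAAabbBba$bbA
  rot[4] = ABABaBabaAAabbBba$bbAA
  rot[5] = BABaBabaAAabbBba$bbAAA
  rot[6] = ABaBabaAAabbBba$bbAAAB
  rot[7] = BaBabaAAabbBba$bbAAABA
  rot[8] = aBabaAAabbBba$bbAAABAB
  rot[9] = BabaAAabbBba$bbAAABABa
  rot[10] = abaAAabbBba$bbAAABABaB
  rot[11] = baAAabbBba$bbAAABABaBa
  rot[12] = aAAabbBba$bbAAABABaBab
  rot[13] = AAabbBba$bbAAABABaBaba
  rot[14] = AabbBba$bbAAABABaBabaA
  rot[15] = abbBba$bbAAABABaBabaAA
  rot[16] = bbBba$bbAAABABaBabaAAa
  rot[17] = bBba$bbAAABABaBabaAAab
  rot[18] = Bba$bbAAABABaBabaAAabb
  rot[19] = ba$bbAAABABaBabaAAabbB
  rot[20] = a$bbAAABABaBabaAAabbBb
  rot[21] = $bbAAABABaBabaAAabbBba
Sorted (with $ < everything):
  sorted[0] = $bbAAABABaBabaAAabbBba  (last char: 'a')
  sorted[1] = AAABABaBabaAAabbBba$bb  (last char: 'b')
  sorted[2] = AABABaBabaAAabbBba$bbA  (last char: 'A')
  sorted[3] = AAabbBba$bbAAABABaBaba  (last char: 'a')
  sorted[4] = ABABaBabaAAabbBba$bbAA  (last char: 'A')
  sorted[5] = ABaBabaAAabbBba$bbAAAB  (last char: 'B')
  sorted[6] = AabbBba$bbAAABABaBabaA  (last char: 'A')
  sorted[7] = BABaBabaAAabbBba$bbAAA  (last char: 'A')
  sorted[8] = BaBabaAAabbBba$bbAAABA  (last char: 'A')
  sorted[9] = BabaAAabbBba$bbAAABABa  (last char: 'a')
  sorted[10] = Bba$bbAAABABaBabaAAabb  (last char: 'b')
  sorted[11] = a$bbAAABABaBabaAAabbBb  (last char: 'b')
  sorted[12] = aAAabbBba$bbAAABABaBab  (last char: 'b')
  sorted[13] = aBabaAAabbBba$bbAAABAB  (last char: 'B')
  sorted[14] = abaAAabbBba$bbAAABABaB  (last char: 'B')
  sorted[15] = abbBba$bbAAABABaBabaAA  (last char: 'A')
  sorted[16] = bAAABABaBabaAAabbBba$b  (last char: 'b')
  sorted[17] = bBba$bbAAABABaBabaAAab  (last char: 'b')
  sorted[18] = ba$bbAAABABaBabaAAabbB  (last char: 'B')
  sorted[19] = baAAabbBba$bbAAABABaBa  (last char: 'a')
  sorted[20] = bbAAABABaBabaAAabbBba$  (last char: '$')
  sorted[21] = bbBba$bbAAABABaBabaAAa  (last char: 'a')
Last column: abAaABAAAabbbBBAbbBa$a
Original string S is at sorted index 20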